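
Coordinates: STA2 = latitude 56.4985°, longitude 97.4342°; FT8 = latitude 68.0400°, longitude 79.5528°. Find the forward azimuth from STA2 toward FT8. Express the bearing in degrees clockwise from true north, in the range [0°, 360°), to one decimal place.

331.9°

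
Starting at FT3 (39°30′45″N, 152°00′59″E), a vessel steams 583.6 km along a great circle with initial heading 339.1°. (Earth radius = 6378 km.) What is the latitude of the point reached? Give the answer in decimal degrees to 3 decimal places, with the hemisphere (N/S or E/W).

FT3: φ = +39.51250°, λ = +152.01639°
δ = d/R = 583.6/6378 = 0.091502 rad
φ₂ = arcsin(sin φ₁ cos δ + cos φ₁ sin δ cos θ)
   = arcsin(0.63625·0.99582 + 0.77149·0.09137·0.93420) = 44.38215°
λ₂ = λ₁ + atan2(sin θ sin δ cos φ₁, cos δ − sin φ₁ sin φ₂) = 149.40225°

44.382°N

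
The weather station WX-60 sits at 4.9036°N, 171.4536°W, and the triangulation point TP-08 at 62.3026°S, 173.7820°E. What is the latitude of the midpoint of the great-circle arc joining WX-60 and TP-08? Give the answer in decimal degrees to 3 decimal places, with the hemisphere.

Bx = cos φ₂ cos Δλ = 0.449455,  By = cos φ₂ sin Δλ = -0.118452
φₘ = atan2(sin φ₁ + sin φ₂, √((cos φ₁ + Bx)² + By²)) = -28.87394°
λₘ = λ₁ + atan2(By, cos φ₁ + Bx) = -176.13732°

28.874°S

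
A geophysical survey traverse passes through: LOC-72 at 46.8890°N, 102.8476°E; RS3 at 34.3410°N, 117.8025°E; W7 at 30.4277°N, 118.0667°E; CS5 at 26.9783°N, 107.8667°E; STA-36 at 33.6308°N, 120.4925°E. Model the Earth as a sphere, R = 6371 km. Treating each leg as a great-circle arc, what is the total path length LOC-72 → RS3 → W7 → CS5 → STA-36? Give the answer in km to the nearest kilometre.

LOC-72→RS3: c = 0.294314 rad, d = 1875.07 km
RS3→W7: c = 0.068411 rad, d = 435.85 km
W7→CS5: c = 0.167266 rad, d = 1065.65 km
CS5→STA-36: c = 0.222613 rad, d = 1418.27 km
Total = 1875.07 + 435.85 + 1065.65 + 1418.27 = 4794.84 km

4795 km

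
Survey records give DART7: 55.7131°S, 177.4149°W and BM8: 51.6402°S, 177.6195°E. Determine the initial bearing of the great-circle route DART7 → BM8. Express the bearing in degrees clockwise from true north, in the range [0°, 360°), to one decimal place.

322.1°

Δλ = -4.9656°
y = sin Δλ · cos φ₂ = -0.053717
x = cos φ₁ sin φ₂ − sin φ₁ cos φ₂ cos Δλ = 0.069101
θ = atan2(y, x) = -37.8606° → 322.1394° (mod 360°)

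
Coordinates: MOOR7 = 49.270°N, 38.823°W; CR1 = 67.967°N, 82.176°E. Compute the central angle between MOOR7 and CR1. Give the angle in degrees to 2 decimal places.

Δφ = 18.6970°,  Δλ = 120.9990°
a = sin²(Δφ/2) + cos φ₁ cos φ₂ sin²(Δλ/2) = 0.211808
c = 2·arcsin(√a) = 0.956500 rad = 54.8034°

54.80°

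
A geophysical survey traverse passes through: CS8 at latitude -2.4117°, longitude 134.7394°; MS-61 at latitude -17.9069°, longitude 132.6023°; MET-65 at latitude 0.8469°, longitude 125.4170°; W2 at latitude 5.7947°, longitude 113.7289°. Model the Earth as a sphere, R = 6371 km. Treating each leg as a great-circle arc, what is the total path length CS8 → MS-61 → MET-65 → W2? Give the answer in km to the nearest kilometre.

CS8→MS-61: c = 0.272906 rad, d = 1738.69 km
MS-61→MET-65: c = 0.349813 rad, d = 2228.66 km
MET-65→W2: c = 0.221146 rad, d = 1408.92 km
Total = 1738.69 + 2228.66 + 1408.92 = 5376.26 km

5376 km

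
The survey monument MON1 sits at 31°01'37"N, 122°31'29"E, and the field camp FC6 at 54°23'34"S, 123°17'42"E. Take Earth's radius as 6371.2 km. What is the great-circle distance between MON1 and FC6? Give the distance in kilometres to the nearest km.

9499 km

MON1: φ = +31.02694°, λ = +122.52472°
FC6: φ = -54.39278°, λ = +123.29500°
Δφ = -85.4197°,  Δλ = 0.7703°
a = sin²(Δφ/2) + cos φ₁ cos φ₂ sin²(Δλ/2) = 0.460095
c = 2·arcsin(√a) = 1.490901 rad = 85.4223°
d = R·c = 6371.2 × 1.490901 = 9498.8 km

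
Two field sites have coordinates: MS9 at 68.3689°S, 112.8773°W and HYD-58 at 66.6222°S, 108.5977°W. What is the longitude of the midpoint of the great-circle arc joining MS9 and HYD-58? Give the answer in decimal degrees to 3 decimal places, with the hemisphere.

Bx = cos φ₂ cos Δλ = 0.395686,  By = cos φ₂ sin Δλ = 0.029610
φₘ = atan2(sin φ₁ + sin φ₂, √((cos φ₁ + Bx)² + By²)) = -67.50966°
λₘ = λ₁ + atan2(By, cos φ₁ + Bx) = -110.65873°

110.659°W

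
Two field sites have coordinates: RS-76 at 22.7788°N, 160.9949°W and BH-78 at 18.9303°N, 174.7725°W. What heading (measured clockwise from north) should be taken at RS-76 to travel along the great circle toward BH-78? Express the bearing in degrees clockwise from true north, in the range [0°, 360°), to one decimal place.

255.9°

Δλ = -13.7776°
y = sin Δλ · cos φ₂ = -0.225273
x = cos φ₁ sin φ₂ − sin φ₁ cos φ₂ cos Δλ = -0.056581
θ = atan2(y, x) = -104.0991° → 255.9009° (mod 360°)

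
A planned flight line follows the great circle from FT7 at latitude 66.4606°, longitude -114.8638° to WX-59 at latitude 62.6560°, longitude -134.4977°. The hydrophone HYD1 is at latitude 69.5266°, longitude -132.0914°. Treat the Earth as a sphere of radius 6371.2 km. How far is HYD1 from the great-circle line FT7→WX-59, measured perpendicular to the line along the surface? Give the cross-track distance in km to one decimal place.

591.0 km

δ₁₃ = central angle FT7→HYD1 = 0.124165 rad  (haversine)
θ₁₃ = bearing FT7→HYD1 = 303.233°,  θ₁₂ = bearing FT7→WX-59 = 254.822°
dₓₜ = R·arcsin(sin δ₁₃ · sin(θ₁₃ − θ₁₂)) = 6371.2·arcsin(0.12385·sin(48.411°)) = 590.996 km
|dₓₜ| = 590.996 km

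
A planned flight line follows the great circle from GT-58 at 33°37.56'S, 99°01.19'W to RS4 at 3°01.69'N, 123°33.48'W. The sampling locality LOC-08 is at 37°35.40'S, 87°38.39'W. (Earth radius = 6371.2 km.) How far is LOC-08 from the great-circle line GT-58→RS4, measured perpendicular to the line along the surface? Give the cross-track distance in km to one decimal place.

GT-58: φ = -33.62600°, λ = -99.01983°
RS4: φ = +3.02817°, λ = -123.55800°
LOC-08: φ = -37.59000°, λ = -87.63983°
δ₁₃ = central angle GT-58→LOC-08 = 0.175519 rad  (haversine)
θ₁₃ = bearing GT-58→LOC-08 = 116.442°,  θ₁₂ = bearing GT-58→RS4 = 322.834°
dₓₜ = R·arcsin(sin δ₁₃ · sin(θ₁₃ − θ₁₂)) = 6371.2·arcsin(0.17462·sin(-206.392°)) = 495.026 km
|dₓₜ| = 495.026 km

495.0 km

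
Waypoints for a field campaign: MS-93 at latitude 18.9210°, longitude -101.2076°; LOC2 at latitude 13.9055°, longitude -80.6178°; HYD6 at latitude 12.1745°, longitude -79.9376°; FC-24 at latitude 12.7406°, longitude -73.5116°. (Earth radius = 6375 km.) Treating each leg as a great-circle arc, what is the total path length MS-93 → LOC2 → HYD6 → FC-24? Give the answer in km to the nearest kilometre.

MS-93→LOC2: c = 0.355376 rad, d = 2265.52 km
LOC2→HYD6: c = 0.032350 rad, d = 206.23 km
HYD6→FC-24: c = 0.109956 rad, d = 700.97 km
Total = 2265.52 + 206.23 + 700.97 = 3172.72 km

3173 km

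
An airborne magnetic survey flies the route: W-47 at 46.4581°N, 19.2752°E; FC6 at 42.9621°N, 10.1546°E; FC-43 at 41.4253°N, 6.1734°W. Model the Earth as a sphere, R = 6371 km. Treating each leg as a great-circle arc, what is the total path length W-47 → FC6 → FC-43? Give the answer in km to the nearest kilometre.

W-47→FC6: c = 0.128421 rad, d = 818.17 km
FC6→FC-43: c = 0.212488 rad, d = 1353.76 km
Total = 818.17 + 1353.76 = 2171.93 km

2172 km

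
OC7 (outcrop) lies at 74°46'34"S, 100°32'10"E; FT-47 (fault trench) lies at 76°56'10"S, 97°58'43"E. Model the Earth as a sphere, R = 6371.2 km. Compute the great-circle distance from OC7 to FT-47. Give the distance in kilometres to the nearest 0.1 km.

OC7: φ = -74.77611°, λ = +100.53611°
FT-47: φ = -76.93611°, λ = +97.97861°
Δφ = -2.1600°,  Δλ = -2.5575°
a = sin²(Δφ/2) + cos φ₁ cos φ₂ sin²(Δλ/2) = 0.000385
c = 2·arcsin(√a) = 0.039236 rad = 2.2481°
d = R·c = 6371.2 × 0.039236 = 250.0 km

250.0 km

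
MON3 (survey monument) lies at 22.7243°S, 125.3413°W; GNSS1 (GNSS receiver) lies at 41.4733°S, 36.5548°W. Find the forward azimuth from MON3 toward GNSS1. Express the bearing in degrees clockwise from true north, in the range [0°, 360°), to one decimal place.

Δλ = 88.7865°
y = sin Δλ · cos φ₂ = 0.749096
x = cos φ₁ sin φ₂ − sin φ₁ cos φ₂ cos Δλ = -0.604732
θ = atan2(y, x) = 128.9133° → 128.9133° (mod 360°)

128.9°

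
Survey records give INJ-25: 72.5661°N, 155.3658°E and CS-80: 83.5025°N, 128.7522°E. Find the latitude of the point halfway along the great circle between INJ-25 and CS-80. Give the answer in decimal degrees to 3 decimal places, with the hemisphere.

78.282°N

Bx = cos φ₂ cos Δλ = 0.101170,  By = cos φ₂ sin Δλ = -0.050692
φₘ = atan2(sin φ₁ + sin φ₂, √((cos φ₁ + Bx)² + By²)) = 78.28217°
λₘ = λ₁ + atan2(By, cos φ₁ + Bx) = 148.15699°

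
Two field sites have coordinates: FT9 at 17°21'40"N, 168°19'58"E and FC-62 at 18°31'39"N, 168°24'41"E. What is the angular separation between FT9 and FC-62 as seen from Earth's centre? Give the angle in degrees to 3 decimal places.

1.169°

FT9: φ = +17.36111°, λ = +168.33278°
FC-62: φ = +18.52750°, λ = +168.41139°
Δφ = 1.1664°,  Δλ = 0.0786°
a = sin²(Δφ/2) + cos φ₁ cos φ₂ sin²(Δλ/2) = 0.000104
c = 2·arcsin(√a) = 0.020399 rad = 1.1688°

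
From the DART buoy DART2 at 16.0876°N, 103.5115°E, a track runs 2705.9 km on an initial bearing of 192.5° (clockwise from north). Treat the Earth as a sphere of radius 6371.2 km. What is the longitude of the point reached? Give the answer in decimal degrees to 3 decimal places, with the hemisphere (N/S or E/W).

δ = d/R = 2705.9/6371.2 = 0.424708 rad
φ₂ = arcsin(sin φ₁ cos δ + cos φ₁ sin δ cos θ)
   = arcsin(0.27711·0.91116 + 0.96084·0.41205·-0.97630) = -7.70341°
λ₂ = λ₁ + atan2(sin θ sin δ cos φ₁, cos δ − sin φ₁ sin φ₂) = 98.34805°

98.348°E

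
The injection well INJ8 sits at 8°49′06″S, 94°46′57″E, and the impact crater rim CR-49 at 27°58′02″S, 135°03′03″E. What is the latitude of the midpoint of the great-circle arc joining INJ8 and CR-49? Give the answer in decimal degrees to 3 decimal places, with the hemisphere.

19.498°S

INJ8: φ = -8.81833°, λ = +94.78250°
CR-49: φ = -27.96722°, λ = +135.05083°
Bx = cos φ₂ cos Δλ = 0.673917,  By = cos φ₂ sin Δλ = 0.570883
φₘ = atan2(sin φ₁ + sin φ₂, √((cos φ₁ + Bx)² + By²)) = -19.49823°
λₘ = λ₁ + atan2(By, cos φ₁ + Bx) = 113.73864°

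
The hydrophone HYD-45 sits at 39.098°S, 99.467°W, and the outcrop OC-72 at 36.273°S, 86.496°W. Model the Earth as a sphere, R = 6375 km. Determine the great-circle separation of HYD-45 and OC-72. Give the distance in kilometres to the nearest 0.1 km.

1183.4 km

Δφ = 2.8250°,  Δλ = 12.9710°
a = sin²(Δφ/2) + cos φ₁ cos φ₂ sin²(Δλ/2) = 0.008590
c = 2·arcsin(√a) = 0.185631 rad = 10.6359°
d = R·c = 6375 × 0.185631 = 1183.4 km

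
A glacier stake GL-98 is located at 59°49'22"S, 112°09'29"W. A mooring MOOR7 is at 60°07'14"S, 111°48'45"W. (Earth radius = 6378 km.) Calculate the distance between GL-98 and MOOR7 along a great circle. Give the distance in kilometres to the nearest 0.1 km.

GL-98: φ = -59.82278°, λ = -112.15806°
MOOR7: φ = -60.12056°, λ = -111.81250°
Δφ = -0.2978°,  Δλ = 0.3456°
a = sin²(Δφ/2) + cos φ₁ cos φ₂ sin²(Δλ/2) = 0.000009
c = 2·arcsin(√a) = 0.006010 rad = 0.3443°
d = R·c = 6378 × 0.006010 = 38.3 km

38.3 km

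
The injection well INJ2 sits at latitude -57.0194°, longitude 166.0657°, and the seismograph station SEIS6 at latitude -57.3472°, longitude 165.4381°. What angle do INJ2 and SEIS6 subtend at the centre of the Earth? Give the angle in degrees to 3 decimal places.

0.472°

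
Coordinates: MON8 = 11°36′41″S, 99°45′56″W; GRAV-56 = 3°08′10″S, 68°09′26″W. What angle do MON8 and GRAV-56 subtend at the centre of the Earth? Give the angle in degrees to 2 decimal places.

32.44°

MON8: φ = -11.61139°, λ = -99.76556°
GRAV-56: φ = -3.13611°, λ = -68.15722°
Δφ = 8.4753°,  Δλ = 31.6083°
a = sin²(Δφ/2) + cos φ₁ cos φ₂ sin²(Δλ/2) = 0.078008
c = 2·arcsin(√a) = 0.566129 rad = 32.4368°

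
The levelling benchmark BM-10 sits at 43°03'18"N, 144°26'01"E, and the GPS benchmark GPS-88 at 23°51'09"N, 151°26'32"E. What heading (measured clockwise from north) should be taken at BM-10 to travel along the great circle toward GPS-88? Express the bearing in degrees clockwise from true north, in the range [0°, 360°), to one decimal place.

161.0°

BM-10: φ = +43.05500°, λ = +144.43361°
GPS-88: φ = +23.85250°, λ = +151.44222°
Δλ = 7.0086°
y = sin Δλ · cos φ₂ = 0.111597
x = cos φ₁ sin φ₂ − sin φ₁ cos φ₂ cos Δλ = -0.324242
θ = atan2(y, x) = 161.0077° → 161.0077° (mod 360°)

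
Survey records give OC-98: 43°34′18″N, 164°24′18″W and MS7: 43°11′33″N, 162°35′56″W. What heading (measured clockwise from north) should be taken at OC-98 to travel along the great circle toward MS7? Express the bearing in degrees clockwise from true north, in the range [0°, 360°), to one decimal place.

105.5°

OC-98: φ = +43.57167°, λ = -164.40500°
MS7: φ = +43.19250°, λ = -162.59889°
Δλ = 1.8061°
y = sin Δλ · cos φ₂ = 0.022978
x = cos φ₁ sin φ₂ − sin φ₁ cos φ₂ cos Δλ = -0.006368
θ = atan2(y, x) = 105.4899° → 105.4899° (mod 360°)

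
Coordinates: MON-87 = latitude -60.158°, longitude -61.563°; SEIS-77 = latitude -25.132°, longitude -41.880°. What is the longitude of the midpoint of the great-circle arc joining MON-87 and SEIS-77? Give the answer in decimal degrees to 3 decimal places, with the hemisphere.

48.835°W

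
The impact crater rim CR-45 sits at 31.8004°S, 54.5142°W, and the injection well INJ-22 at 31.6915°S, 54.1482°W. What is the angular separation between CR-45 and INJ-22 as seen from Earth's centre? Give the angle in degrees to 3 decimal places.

0.330°

Δφ = 0.1089°,  Δλ = 0.3660°
a = sin²(Δφ/2) + cos φ₁ cos φ₂ sin²(Δλ/2) = 0.000008
c = 2·arcsin(√a) = 0.005755 rad = 0.3297°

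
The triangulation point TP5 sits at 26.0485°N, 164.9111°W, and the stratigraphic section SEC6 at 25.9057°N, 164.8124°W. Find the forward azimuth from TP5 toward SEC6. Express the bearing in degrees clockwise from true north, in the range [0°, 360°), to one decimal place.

148.1°

Δλ = 0.0987°
y = sin Δλ · cos φ₂ = 0.001550
x = cos φ₁ sin φ₂ − sin φ₁ cos φ₂ cos Δλ = -0.002492
θ = atan2(y, x) = 148.1238° → 148.1238° (mod 360°)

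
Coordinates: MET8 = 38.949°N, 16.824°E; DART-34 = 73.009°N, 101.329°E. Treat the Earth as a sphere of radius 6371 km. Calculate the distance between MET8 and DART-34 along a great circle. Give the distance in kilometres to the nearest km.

Δφ = 34.0600°,  Δλ = 84.5050°
a = sin²(Δφ/2) + cos φ₁ cos φ₂ sin²(Δλ/2) = 0.188524
c = 2·arcsin(√a) = 0.898286 rad = 51.4680°
d = R·c = 6371 × 0.898286 = 5723.0 km

5723 km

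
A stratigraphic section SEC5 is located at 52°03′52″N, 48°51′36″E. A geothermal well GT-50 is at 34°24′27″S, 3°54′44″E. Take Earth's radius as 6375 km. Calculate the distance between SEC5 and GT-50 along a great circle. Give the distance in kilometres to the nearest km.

SEC5: φ = +52.06444°, λ = +48.86000°
GT-50: φ = -34.40750°, λ = +3.91222°
Δφ = -86.4719°,  Δλ = -44.9478°
a = sin²(Δφ/2) + cos φ₁ cos φ₂ sin²(Δλ/2) = 0.543348
c = 2·arcsin(√a) = 1.657601 rad = 94.9735°
d = R·c = 6375 × 1.657601 = 10567.2 km

10567 km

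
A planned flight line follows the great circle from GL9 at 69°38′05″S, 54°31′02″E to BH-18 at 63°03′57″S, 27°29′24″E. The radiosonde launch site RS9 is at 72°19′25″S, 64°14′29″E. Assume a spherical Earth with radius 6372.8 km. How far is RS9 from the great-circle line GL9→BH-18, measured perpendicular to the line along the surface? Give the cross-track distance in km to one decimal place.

206.1 km

GL9: φ = -69.63472°, λ = +54.51722°
BH-18: φ = -63.06583°, λ = +27.49000°
RS9: φ = -72.32361°, λ = +64.24139°
δ₁₃ = central angle GL9→RS9 = 0.072393 rad  (haversine)
θ₁₃ = bearing GL9→RS9 = 134.841°,  θ₁₂ = bearing GL9→BH-18 = 288.287°
dₓₜ = R·arcsin(sin δ₁₃ · sin(θ₁₃ − θ₁₂)) = 6372.8·arcsin(0.07233·sin(-153.446°)) = -206.096 km
|dₓₜ| = 206.096 km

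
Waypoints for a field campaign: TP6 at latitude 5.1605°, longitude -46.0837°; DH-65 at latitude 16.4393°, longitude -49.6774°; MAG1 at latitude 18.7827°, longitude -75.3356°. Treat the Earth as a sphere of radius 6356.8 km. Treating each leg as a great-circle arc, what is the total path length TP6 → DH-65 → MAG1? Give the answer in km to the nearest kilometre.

4034 km

TP6→DH-65: c = 0.206235 rad, d = 1311.00 km
DH-65→MAG1: c = 0.428417 rad, d = 2723.36 km
Total = 1311.00 + 2723.36 = 4034.36 km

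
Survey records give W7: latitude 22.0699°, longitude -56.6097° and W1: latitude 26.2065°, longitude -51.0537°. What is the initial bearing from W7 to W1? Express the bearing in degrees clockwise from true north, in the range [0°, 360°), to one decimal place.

49.7°

Δλ = 5.5560°
y = sin Δλ · cos φ₂ = 0.086866
x = cos φ₁ sin φ₂ − sin φ₁ cos φ₂ cos Δλ = 0.073718
θ = atan2(y, x) = 49.6807° → 49.6807° (mod 360°)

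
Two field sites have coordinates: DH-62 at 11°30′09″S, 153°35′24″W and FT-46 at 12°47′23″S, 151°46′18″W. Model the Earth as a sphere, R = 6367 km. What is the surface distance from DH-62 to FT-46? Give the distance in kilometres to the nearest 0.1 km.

243.9 km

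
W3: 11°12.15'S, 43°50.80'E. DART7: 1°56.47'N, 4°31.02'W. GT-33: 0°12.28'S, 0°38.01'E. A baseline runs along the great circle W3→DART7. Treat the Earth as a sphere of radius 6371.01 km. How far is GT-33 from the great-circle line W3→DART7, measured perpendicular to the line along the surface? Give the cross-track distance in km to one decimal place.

66.2 km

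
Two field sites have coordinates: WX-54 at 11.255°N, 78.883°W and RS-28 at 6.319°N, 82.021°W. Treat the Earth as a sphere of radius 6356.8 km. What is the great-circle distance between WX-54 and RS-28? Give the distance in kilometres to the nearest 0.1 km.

Δφ = -4.9360°,  Δλ = -3.1380°
a = sin²(Δφ/2) + cos φ₁ cos φ₂ sin²(Δλ/2) = 0.002585
c = 2·arcsin(√a) = 0.101732 rad = 5.8288°
d = R·c = 6356.8 × 0.101732 = 646.7 km

646.7 km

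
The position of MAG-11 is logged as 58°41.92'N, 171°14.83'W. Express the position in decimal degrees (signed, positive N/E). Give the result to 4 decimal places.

+58.6987°, -171.2472°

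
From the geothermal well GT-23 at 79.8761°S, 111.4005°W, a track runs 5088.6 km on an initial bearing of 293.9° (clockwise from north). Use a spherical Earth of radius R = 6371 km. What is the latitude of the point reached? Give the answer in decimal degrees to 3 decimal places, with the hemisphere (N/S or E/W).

δ = d/R = 5088.6/6371 = 0.798713 rad
φ₂ = arcsin(sin φ₁ cos δ + cos φ₁ sin δ cos θ)
   = arcsin(-0.98443·0.69763 + 0.17578·0.71646·0.40514) = -39.47525°
λ₂ = λ₁ + atan2(sin θ sin δ cos φ₁, cos δ − sin φ₁ sin φ₂) = -169.45904°

39.475°S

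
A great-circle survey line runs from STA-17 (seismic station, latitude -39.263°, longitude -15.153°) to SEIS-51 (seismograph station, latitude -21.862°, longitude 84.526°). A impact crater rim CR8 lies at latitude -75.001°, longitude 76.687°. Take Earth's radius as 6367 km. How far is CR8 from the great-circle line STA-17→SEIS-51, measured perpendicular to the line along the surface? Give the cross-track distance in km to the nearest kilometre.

4040 km

δ₁₃ = central angle STA-17→CR8 = 0.921175 rad  (haversine)
θ₁₃ = bearing STA-17→CR8 = 161.045°,  θ₁₂ = bearing STA-17→SEIS-51 = 112.932°
dₓₜ = R·arcsin(sin δ₁₃ · sin(θ₁₃ − θ₁₂)) = 6367·arcsin(0.79631·sin(48.112°)) = 4040.218 km
|dₓₜ| = 4040.218 km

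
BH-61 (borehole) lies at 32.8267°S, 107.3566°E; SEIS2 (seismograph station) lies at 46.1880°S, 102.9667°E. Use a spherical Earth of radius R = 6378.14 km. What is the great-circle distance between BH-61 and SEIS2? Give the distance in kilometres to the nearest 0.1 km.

1533.8 km

Δφ = -13.3613°,  Δλ = -4.3899°
a = sin²(Δφ/2) + cos φ₁ cos φ₂ sin²(Δλ/2) = 0.014387
c = 2·arcsin(√a) = 0.240473 rad = 13.7781°
d = R·c = 6378.14 × 0.240473 = 1533.8 km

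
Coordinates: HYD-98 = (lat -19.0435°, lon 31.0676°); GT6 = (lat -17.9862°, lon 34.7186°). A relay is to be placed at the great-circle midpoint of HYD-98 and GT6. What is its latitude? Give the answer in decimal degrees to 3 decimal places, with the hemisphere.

18.524°S

Bx = cos φ₂ cos Δλ = 0.949201,  By = cos φ₂ sin Δλ = 0.060567
φₘ = atan2(sin φ₁ + sin φ₂, √((cos φ₁ + Bx)² + By²)) = -18.52361°
λₘ = λ₁ + atan2(By, cos φ₁ + Bx) = 32.89874°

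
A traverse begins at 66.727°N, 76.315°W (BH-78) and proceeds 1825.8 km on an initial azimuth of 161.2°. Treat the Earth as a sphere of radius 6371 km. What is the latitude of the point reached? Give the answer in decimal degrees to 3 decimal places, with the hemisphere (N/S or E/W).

50.845°N

δ = d/R = 1825.8/6371 = 0.286580 rad
φ₂ = arcsin(sin φ₁ cos δ + cos φ₁ sin δ cos θ)
   = arcsin(0.91863·0.95922 + 0.39511·0.28267·-0.94665) = 50.84479°
λ₂ = λ₁ + atan2(sin θ sin δ cos φ₁, cos δ − sin φ₁ sin φ₂) = -68.01995°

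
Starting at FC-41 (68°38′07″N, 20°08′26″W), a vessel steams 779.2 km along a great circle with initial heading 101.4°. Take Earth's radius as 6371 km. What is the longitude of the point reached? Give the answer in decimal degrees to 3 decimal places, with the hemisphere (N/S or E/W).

FC-41: φ = +68.63528°, λ = -20.14056°
δ = d/R = 779.2/6371 = 0.122304 rad
φ₂ = arcsin(sin φ₁ cos δ + cos φ₁ sin δ cos θ)
   = arcsin(0.93128·0.99253 + 0.36430·0.12200·-0.19766) = 66.28238°
λ₂ = λ₁ + atan2(sin θ sin δ cos φ₁, cos δ − sin φ₁ sin φ₂) = -2.84358°

2.844°W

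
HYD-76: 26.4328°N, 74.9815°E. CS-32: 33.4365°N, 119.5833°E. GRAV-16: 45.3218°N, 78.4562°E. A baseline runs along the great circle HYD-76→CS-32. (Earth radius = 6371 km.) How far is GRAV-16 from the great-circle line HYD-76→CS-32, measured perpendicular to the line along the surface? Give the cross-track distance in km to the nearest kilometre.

1852 km

δ₁₃ = central angle HYD-76→GRAV-16 = 0.333232 rad  (haversine)
θ₁₃ = bearing HYD-76→GRAV-16 = 7.486°,  θ₁₂ = bearing HYD-76→CS-32 = 68.661°
dₓₜ = R·arcsin(sin δ₁₃ · sin(θ₁₃ − θ₁₂)) = 6371·arcsin(0.32710·sin(-61.175°)) = -1851.703 km
|dₓₜ| = 1851.703 km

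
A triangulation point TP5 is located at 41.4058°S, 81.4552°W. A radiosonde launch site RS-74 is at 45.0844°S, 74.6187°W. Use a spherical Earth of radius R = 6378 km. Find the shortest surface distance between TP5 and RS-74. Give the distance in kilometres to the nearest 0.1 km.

688.8 km

Δφ = -3.6786°,  Δλ = 6.8365°
a = sin²(Δφ/2) + cos φ₁ cos φ₂ sin²(Δλ/2) = 0.002913
c = 2·arcsin(√a) = 0.107994 rad = 6.1876°
d = R·c = 6378 × 0.107994 = 688.8 km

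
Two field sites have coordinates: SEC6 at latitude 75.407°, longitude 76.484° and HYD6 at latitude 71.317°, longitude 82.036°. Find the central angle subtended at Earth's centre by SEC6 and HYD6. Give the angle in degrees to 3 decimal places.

Δφ = -4.0900°,  Δλ = 5.5520°
a = sin²(Δφ/2) + cos φ₁ cos φ₂ sin²(Δλ/2) = 0.001463
c = 2·arcsin(√a) = 0.076509 rad = 4.3836°

4.384°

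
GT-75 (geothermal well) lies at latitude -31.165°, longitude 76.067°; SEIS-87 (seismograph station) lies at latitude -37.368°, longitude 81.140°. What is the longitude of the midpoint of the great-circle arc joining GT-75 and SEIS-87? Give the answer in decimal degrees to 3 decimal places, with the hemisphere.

Bx = cos φ₂ cos Δλ = 0.791641,  By = cos φ₂ sin Δλ = 0.070276
φₘ = atan2(sin φ₁ + sin φ₂, √((cos φ₁ + Bx)² + By²)) = -34.29260°
λₘ = λ₁ + atan2(By, cos φ₁ + Bx) = 78.50980°

78.510°E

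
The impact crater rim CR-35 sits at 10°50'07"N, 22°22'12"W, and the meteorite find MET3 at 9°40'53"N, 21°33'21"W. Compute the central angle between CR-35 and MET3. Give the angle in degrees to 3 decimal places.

CR-35: φ = +10.83528°, λ = -22.37000°
MET3: φ = +9.68139°, λ = -21.55583°
Δφ = -1.1539°,  Δλ = 0.8142°
a = sin²(Δφ/2) + cos φ₁ cos φ₂ sin²(Δλ/2) = 0.000150
c = 2·arcsin(√a) = 0.024517 rad = 1.4047°

1.405°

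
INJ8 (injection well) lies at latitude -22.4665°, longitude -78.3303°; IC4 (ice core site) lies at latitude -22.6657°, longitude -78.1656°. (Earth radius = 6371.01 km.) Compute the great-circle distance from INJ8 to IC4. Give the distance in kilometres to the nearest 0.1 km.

Δφ = -0.1992°,  Δλ = 0.1647°
a = sin²(Δφ/2) + cos φ₁ cos φ₂ sin²(Δλ/2) = 0.000005
c = 2·arcsin(√a) = 0.004374 rad = 0.2506°
d = R·c = 6371.01 × 0.004374 = 27.9 km

27.9 km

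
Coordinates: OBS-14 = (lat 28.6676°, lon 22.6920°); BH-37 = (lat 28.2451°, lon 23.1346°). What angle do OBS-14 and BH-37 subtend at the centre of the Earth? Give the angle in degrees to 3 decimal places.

Δφ = -0.4225°,  Δλ = 0.4426°
a = sin²(Δφ/2) + cos φ₁ cos φ₂ sin²(Δλ/2) = 0.000025
c = 2·arcsin(√a) = 0.010025 rad = 0.5744°

0.574°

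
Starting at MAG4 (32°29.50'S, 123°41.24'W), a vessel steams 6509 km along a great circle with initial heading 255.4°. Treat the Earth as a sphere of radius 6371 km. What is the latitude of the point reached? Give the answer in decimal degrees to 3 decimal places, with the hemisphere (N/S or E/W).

MAG4: φ = -32.49167°, λ = -123.68733°
δ = d/R = 6509/6371 = 1.021661 rad
φ₂ = arcsin(sin φ₁ cos δ + cos φ₁ sin δ cos θ)
   = arcsin(-0.53718·0.52195 + 0.84347·0.85298·-0.25207) = -27.49901°
λ₂ = λ₁ + atan2(sin θ sin δ cos φ₁, cos δ − sin φ₁ sin φ₂) = 167.78890°

27.499°S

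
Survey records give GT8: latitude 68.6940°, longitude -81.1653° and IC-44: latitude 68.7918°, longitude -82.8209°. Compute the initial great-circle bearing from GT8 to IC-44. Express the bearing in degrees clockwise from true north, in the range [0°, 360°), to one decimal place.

280.0°

Δλ = -1.6556°
y = sin Δλ · cos φ₂ = -0.010452
x = cos φ₁ sin φ₂ − sin φ₁ cos φ₂ cos Δλ = 0.001848
θ = atan2(y, x) = -79.9750° → 280.0250° (mod 360°)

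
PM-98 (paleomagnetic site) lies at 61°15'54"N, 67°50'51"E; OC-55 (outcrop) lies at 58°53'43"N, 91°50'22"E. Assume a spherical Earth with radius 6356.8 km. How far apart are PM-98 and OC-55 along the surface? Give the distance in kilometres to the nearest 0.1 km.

1345.4 km

PM-98: φ = +61.26500°, λ = +67.84750°
OC-55: φ = +58.89528°, λ = +91.83944°
Δφ = -2.3697°,  Δλ = 23.9919°
a = sin²(Δφ/2) + cos φ₁ cos φ₂ sin²(Δλ/2) = 0.011157
c = 2·arcsin(√a) = 0.211644 rad = 12.1263°
d = R·c = 6356.8 × 0.211644 = 1345.4 km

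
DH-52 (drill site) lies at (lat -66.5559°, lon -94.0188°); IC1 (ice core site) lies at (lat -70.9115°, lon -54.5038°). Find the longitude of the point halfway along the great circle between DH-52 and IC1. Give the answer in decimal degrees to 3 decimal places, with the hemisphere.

76.271°W

Bx = cos φ₂ cos Δλ = 0.252289,  By = cos φ₂ sin Δλ = 0.208082
φₘ = atan2(sin φ₁ + sin φ₂, √((cos φ₁ + Bx)² + By²)) = -69.87111°
λₘ = λ₁ + atan2(By, cos φ₁ + Bx) = -76.27126°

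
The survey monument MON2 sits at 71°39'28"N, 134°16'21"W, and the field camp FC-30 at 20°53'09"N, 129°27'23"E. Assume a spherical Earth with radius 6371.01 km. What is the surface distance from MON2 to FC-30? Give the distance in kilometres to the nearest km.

8024 km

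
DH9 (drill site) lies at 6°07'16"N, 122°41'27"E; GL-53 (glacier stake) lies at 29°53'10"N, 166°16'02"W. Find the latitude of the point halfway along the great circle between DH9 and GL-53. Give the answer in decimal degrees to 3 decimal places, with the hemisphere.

21.743°N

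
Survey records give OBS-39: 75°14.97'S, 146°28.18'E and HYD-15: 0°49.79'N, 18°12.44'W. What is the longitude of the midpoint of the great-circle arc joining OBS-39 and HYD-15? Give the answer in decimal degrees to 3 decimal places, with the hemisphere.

OBS-39: φ = -75.24950°, λ = +146.46967°
HYD-15: φ = +0.82983°, λ = -18.20733°
Bx = cos φ₂ cos Δλ = -0.964350,  By = cos φ₂ sin Δλ = -0.264233
φₘ = atan2(sin φ₁ + sin φ₂, √((cos φ₁ + Bx)² + By²)) = -51.51366°
λₘ = λ₁ + atan2(By, cos φ₁ + Bx) = -13.11029°

13.110°W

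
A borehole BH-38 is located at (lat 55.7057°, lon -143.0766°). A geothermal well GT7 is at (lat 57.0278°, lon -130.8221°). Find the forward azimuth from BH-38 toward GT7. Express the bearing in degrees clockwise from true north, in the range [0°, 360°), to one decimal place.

73.9°

Δλ = 12.2545°
y = sin Δλ · cos φ₂ = 0.115516
x = cos φ₁ sin φ₂ − sin φ₁ cos φ₂ cos Δλ = 0.033318
θ = atan2(y, x) = 73.9110° → 73.9110° (mod 360°)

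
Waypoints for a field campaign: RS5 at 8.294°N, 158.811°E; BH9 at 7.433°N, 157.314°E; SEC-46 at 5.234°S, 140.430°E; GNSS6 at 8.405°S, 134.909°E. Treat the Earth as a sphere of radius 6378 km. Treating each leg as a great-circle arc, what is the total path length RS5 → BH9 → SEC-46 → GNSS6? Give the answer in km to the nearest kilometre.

3242 km

RS5→BH9: c = 0.029928 rad, d = 190.88 km
BH9→SEC-46: c = 0.367868 rad, d = 2346.26 km
SEC-46→GNSS6: c = 0.110520 rad, d = 704.90 km
Total = 190.88 + 2346.26 + 704.90 = 3242.04 km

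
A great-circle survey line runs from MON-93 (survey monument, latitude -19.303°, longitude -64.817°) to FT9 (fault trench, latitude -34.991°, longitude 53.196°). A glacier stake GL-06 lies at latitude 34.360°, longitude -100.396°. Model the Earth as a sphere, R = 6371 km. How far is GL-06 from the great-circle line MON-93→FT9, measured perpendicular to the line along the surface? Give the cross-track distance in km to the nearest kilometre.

1467 km

δ₁₃ = central angle MON-93→GL-06 = 1.107291 rad  (haversine)
θ₁₃ = bearing MON-93→GL-06 = 327.523°,  θ₁₂ = bearing MON-93→FT9 = 132.743°
dₓₜ = R·arcsin(sin δ₁₃ · sin(θ₁₃ − θ₁₂)) = 6371·arcsin(0.89449·sin(194.781°)) = -1466.810 km
|dₓₜ| = 1466.810 km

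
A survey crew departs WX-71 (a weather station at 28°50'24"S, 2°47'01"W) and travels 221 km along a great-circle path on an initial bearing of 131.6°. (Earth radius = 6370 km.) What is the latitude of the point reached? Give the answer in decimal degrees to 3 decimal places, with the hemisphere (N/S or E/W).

30.149°S

WX-71: φ = -28.84000°, λ = -2.78361°
δ = d/R = 221/6370 = 0.034694 rad
φ₂ = arcsin(sin φ₁ cos δ + cos φ₁ sin δ cos θ)
   = arcsin(-0.48237·0.99940 + 0.87597·0.03469·-0.66393) = -30.14886°
λ₂ = λ₁ + atan2(sin θ sin δ cos φ₁, cos δ − sin φ₁ sin φ₂) = -1.06467°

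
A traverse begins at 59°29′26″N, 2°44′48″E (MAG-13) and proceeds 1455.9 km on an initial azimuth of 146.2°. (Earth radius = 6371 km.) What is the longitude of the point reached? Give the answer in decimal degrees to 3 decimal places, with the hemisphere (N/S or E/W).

MAG-13: φ = +59.49056°, λ = +2.74667°
δ = d/R = 1455.9/6371 = 0.228520 rad
φ₂ = arcsin(sin φ₁ cos δ + cos φ₁ sin δ cos θ)
   = arcsin(0.86155·0.97400 + 0.50768·0.22654·-0.83098) = 48.03709°
λ₂ = λ₁ + atan2(sin θ sin δ cos φ₁, cos δ − sin φ₁ sin φ₂) = 13.61024°

13.610°E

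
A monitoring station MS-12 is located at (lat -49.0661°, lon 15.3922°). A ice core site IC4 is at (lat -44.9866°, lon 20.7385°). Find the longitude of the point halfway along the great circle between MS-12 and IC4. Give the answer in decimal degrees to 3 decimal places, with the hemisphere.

18.168°E

Bx = cos φ₂ cos Δλ = 0.704195,  By = cos φ₂ sin Δλ = 0.065900
φₘ = atan2(sin φ₁ + sin φ₂, √((cos φ₁ + Bx)² + By²)) = -47.05742°
λₘ = λ₁ + atan2(By, cos φ₁ + Bx) = 18.16761°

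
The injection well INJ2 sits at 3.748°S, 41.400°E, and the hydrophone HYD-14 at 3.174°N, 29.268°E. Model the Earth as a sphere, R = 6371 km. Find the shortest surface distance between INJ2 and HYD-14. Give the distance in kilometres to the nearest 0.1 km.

Δφ = 6.9220°,  Δλ = -12.1320°
a = sin²(Δφ/2) + cos φ₁ cos φ₂ sin²(Δλ/2) = 0.014770
c = 2·arcsin(√a) = 0.243670 rad = 13.9613°
d = R·c = 6371 × 0.243670 = 1552.4 km

1552.4 km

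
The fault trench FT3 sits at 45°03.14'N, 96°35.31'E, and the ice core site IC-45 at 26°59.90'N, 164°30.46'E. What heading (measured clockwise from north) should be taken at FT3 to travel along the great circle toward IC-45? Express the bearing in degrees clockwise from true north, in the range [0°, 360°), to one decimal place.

84.2°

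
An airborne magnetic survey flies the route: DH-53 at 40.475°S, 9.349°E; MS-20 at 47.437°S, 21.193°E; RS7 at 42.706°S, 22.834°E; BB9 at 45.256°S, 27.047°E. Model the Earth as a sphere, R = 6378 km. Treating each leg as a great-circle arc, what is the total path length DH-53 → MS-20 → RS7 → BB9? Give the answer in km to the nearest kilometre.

2206 km

DH-53→MS-20: c = 0.191749 rad, d = 1222.97 km
MS-20→RS7: c = 0.085007 rad, d = 542.18 km
RS7→BB9: c = 0.069123 rad, d = 440.86 km
Total = 1222.97 + 542.18 + 440.86 = 2206.01 km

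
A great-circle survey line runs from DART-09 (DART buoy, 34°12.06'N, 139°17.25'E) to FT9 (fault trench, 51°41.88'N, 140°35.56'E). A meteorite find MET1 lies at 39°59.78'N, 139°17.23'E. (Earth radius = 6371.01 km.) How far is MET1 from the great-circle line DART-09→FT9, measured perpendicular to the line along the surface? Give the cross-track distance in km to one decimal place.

30.2 km

DART-09: φ = +34.20100°, λ = +139.28750°
FT9: φ = +51.69800°, λ = +140.59267°
MET1: φ = +39.99633°, λ = +139.28717°
δ₁₃ = central angle DART-09→MET1 = 0.101148 rad  (haversine)
θ₁₃ = bearing DART-09→MET1 = 359.997°,  θ₁₂ = bearing DART-09→FT9 = 2.688°
dₓₜ = R·arcsin(sin δ₁₃ · sin(θ₁₃ − θ₁₂)) = 6371.01·arcsin(0.10098·sin(357.310°)) = -30.194 km
|dₓₜ| = 30.194 km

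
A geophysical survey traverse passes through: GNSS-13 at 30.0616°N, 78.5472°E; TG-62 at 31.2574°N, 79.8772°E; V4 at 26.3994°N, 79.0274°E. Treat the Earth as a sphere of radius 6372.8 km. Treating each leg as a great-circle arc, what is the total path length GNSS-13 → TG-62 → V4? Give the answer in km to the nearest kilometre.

GNSS-13→TG-62: c = 0.028884 rad, d = 184.07 km
TG-62→V4: c = 0.085777 rad, d = 546.64 km
Total = 184.07 + 546.64 = 730.71 km

731 km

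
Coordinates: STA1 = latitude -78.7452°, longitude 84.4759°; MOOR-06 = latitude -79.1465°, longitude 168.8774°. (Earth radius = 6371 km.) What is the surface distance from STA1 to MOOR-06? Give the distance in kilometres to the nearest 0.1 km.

Δφ = -0.4013°,  Δλ = 84.4015°
a = sin²(Δφ/2) + cos φ₁ cos φ₂ sin²(Δλ/2) = 0.016595
c = 2·arcsin(√a) = 0.258361 rad = 14.8030°
d = R·c = 6371 × 0.258361 = 1646.0 km

1646.0 km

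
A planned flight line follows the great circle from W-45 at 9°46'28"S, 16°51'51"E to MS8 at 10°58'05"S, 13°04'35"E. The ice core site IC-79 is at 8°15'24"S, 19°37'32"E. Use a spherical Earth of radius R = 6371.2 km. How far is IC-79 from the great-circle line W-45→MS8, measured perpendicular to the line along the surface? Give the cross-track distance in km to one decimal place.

64.9 km

W-45: φ = -9.77444°, λ = +16.86417°
MS8: φ = -10.96806°, λ = +13.07639°
IC-79: φ = -8.25667°, λ = +19.62556°
δ₁₃ = central angle W-45→IC-79 = 0.054473 rad  (haversine)
θ₁₃ = bearing W-45→IC-79 = 61.125°,  θ₁₂ = bearing W-45→MS8 = 251.902°
dₓₜ = R·arcsin(sin δ₁₃ · sin(θ₁₃ − θ₁₂)) = 6371.2·arcsin(0.05445·sin(-190.777°)) = 64.865 km
|dₓₜ| = 64.865 km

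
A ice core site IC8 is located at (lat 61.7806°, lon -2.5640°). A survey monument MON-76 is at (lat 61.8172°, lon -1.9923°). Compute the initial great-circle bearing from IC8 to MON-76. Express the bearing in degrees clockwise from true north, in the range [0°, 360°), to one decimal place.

82.0°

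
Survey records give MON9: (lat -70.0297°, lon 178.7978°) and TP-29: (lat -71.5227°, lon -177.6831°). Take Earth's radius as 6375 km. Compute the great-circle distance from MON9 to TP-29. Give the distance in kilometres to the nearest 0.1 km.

Δφ = -1.4930°,  Δλ = 3.5191°
a = sin²(Δφ/2) + cos φ₁ cos φ₂ sin²(Δλ/2) = 0.000272
c = 2·arcsin(√a) = 0.032974 rad = 1.8893°
d = R·c = 6375 × 0.032974 = 210.2 km

210.2 km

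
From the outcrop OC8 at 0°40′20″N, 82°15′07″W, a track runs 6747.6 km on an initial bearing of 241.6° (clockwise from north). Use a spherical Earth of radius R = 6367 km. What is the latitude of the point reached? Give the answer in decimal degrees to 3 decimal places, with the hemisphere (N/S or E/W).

24.148°S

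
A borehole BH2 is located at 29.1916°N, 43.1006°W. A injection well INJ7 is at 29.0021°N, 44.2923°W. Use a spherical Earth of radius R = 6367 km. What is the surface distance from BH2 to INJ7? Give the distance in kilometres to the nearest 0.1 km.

117.6 km

Δφ = -0.1895°,  Δλ = -1.1917°
a = sin²(Δφ/2) + cos φ₁ cos φ₂ sin²(Δλ/2) = 0.000085
c = 2·arcsin(√a) = 0.018473 rad = 1.0584°
d = R·c = 6367 × 0.018473 = 117.6 km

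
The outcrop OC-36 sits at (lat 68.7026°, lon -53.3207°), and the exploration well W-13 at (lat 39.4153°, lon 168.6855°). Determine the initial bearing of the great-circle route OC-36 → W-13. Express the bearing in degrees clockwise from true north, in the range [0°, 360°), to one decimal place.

326.0°

Δλ = -137.9938°
y = sin Δλ · cos φ₂ = -0.517008
x = cos φ₁ sin φ₂ − sin φ₁ cos φ₂ cos Δλ = 0.765481
θ = atan2(y, x) = -34.0352° → 325.9648° (mod 360°)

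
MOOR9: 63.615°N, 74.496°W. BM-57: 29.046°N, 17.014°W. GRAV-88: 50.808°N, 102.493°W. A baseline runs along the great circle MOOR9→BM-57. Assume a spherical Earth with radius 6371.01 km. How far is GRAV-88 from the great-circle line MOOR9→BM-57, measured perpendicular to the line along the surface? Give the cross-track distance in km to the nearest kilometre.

1474 km

δ₁₃ = central angle MOOR9→GRAV-88 = 0.341487 rad  (haversine)
θ₁₃ = bearing MOOR9→GRAV-88 = 242.349°,  θ₁₂ = bearing MOOR9→BM-57 = 105.558°
dₓₜ = R·arcsin(sin δ₁₃ · sin(θ₁₃ − θ₁₂)) = 6371.01·arcsin(0.33489·sin(136.791°)) = 1473.900 km
|dₓₜ| = 1473.900 km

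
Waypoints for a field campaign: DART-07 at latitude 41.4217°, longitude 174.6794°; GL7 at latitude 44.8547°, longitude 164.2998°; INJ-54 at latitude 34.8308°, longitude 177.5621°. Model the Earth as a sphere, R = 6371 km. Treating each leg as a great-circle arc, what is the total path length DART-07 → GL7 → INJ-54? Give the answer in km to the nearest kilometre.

DART-07→GL7: c = 0.144995 rad, d = 923.76 km
GL7→INJ-54: c = 0.248769 rad, d = 1584.91 km
Total = 923.76 + 1584.91 = 2508.67 km

2509 km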